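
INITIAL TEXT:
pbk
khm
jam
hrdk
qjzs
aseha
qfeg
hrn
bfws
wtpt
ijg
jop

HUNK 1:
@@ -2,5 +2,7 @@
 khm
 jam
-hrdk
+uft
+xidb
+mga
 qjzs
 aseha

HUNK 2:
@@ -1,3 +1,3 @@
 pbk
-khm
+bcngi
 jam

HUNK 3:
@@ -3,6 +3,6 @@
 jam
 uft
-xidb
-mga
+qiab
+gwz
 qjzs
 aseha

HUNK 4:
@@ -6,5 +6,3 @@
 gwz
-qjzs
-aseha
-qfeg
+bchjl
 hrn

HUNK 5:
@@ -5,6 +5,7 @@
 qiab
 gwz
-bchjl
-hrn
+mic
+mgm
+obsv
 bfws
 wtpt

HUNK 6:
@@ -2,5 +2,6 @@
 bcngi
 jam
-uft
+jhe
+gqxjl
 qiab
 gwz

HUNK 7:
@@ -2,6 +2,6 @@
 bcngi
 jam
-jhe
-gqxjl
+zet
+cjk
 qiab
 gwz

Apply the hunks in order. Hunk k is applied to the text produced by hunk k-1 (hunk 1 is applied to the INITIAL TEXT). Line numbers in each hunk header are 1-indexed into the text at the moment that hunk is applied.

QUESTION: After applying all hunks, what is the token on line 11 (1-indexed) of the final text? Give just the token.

Hunk 1: at line 2 remove [hrdk] add [uft,xidb,mga] -> 14 lines: pbk khm jam uft xidb mga qjzs aseha qfeg hrn bfws wtpt ijg jop
Hunk 2: at line 1 remove [khm] add [bcngi] -> 14 lines: pbk bcngi jam uft xidb mga qjzs aseha qfeg hrn bfws wtpt ijg jop
Hunk 3: at line 3 remove [xidb,mga] add [qiab,gwz] -> 14 lines: pbk bcngi jam uft qiab gwz qjzs aseha qfeg hrn bfws wtpt ijg jop
Hunk 4: at line 6 remove [qjzs,aseha,qfeg] add [bchjl] -> 12 lines: pbk bcngi jam uft qiab gwz bchjl hrn bfws wtpt ijg jop
Hunk 5: at line 5 remove [bchjl,hrn] add [mic,mgm,obsv] -> 13 lines: pbk bcngi jam uft qiab gwz mic mgm obsv bfws wtpt ijg jop
Hunk 6: at line 2 remove [uft] add [jhe,gqxjl] -> 14 lines: pbk bcngi jam jhe gqxjl qiab gwz mic mgm obsv bfws wtpt ijg jop
Hunk 7: at line 2 remove [jhe,gqxjl] add [zet,cjk] -> 14 lines: pbk bcngi jam zet cjk qiab gwz mic mgm obsv bfws wtpt ijg jop
Final line 11: bfws

Answer: bfws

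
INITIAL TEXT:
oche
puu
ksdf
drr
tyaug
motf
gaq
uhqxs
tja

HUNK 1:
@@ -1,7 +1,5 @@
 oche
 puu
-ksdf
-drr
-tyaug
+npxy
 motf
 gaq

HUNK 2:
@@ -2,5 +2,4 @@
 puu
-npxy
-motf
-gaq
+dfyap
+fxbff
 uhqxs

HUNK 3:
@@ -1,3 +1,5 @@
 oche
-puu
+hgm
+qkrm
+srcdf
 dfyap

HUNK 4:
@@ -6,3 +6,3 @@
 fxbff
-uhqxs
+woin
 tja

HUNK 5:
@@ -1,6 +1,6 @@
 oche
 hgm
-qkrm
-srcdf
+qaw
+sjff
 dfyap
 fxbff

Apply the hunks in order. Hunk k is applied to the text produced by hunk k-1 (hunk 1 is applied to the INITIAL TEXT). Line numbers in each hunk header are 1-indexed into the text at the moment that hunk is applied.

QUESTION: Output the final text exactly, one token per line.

Hunk 1: at line 1 remove [ksdf,drr,tyaug] add [npxy] -> 7 lines: oche puu npxy motf gaq uhqxs tja
Hunk 2: at line 2 remove [npxy,motf,gaq] add [dfyap,fxbff] -> 6 lines: oche puu dfyap fxbff uhqxs tja
Hunk 3: at line 1 remove [puu] add [hgm,qkrm,srcdf] -> 8 lines: oche hgm qkrm srcdf dfyap fxbff uhqxs tja
Hunk 4: at line 6 remove [uhqxs] add [woin] -> 8 lines: oche hgm qkrm srcdf dfyap fxbff woin tja
Hunk 5: at line 1 remove [qkrm,srcdf] add [qaw,sjff] -> 8 lines: oche hgm qaw sjff dfyap fxbff woin tja

Answer: oche
hgm
qaw
sjff
dfyap
fxbff
woin
tja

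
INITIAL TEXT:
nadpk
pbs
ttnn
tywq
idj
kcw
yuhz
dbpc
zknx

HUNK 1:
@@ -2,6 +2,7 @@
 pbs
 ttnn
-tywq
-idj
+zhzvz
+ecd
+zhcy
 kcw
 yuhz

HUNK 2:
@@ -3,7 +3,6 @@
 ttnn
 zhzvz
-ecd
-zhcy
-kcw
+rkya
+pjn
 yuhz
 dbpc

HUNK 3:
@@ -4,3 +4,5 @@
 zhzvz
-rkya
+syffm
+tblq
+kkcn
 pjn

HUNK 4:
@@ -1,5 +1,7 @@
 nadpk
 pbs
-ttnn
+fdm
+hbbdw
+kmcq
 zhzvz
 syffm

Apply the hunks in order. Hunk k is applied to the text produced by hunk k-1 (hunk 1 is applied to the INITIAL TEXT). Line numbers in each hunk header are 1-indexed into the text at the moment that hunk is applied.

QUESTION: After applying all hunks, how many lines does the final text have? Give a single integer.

Hunk 1: at line 2 remove [tywq,idj] add [zhzvz,ecd,zhcy] -> 10 lines: nadpk pbs ttnn zhzvz ecd zhcy kcw yuhz dbpc zknx
Hunk 2: at line 3 remove [ecd,zhcy,kcw] add [rkya,pjn] -> 9 lines: nadpk pbs ttnn zhzvz rkya pjn yuhz dbpc zknx
Hunk 3: at line 4 remove [rkya] add [syffm,tblq,kkcn] -> 11 lines: nadpk pbs ttnn zhzvz syffm tblq kkcn pjn yuhz dbpc zknx
Hunk 4: at line 1 remove [ttnn] add [fdm,hbbdw,kmcq] -> 13 lines: nadpk pbs fdm hbbdw kmcq zhzvz syffm tblq kkcn pjn yuhz dbpc zknx
Final line count: 13

Answer: 13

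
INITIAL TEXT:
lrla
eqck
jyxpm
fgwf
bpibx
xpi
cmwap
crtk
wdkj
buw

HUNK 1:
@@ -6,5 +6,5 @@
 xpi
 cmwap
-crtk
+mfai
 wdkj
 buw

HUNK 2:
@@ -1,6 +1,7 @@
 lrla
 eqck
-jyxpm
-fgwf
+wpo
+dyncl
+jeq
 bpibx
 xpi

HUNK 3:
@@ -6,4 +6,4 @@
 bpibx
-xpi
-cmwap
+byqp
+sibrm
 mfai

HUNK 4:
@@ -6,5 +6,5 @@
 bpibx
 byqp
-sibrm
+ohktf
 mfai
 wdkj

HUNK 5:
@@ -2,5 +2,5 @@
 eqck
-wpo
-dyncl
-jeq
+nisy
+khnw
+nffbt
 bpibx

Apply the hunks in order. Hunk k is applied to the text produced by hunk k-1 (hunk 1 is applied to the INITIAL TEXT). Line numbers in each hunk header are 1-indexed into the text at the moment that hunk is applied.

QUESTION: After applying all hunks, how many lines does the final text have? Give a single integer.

Answer: 11

Derivation:
Hunk 1: at line 6 remove [crtk] add [mfai] -> 10 lines: lrla eqck jyxpm fgwf bpibx xpi cmwap mfai wdkj buw
Hunk 2: at line 1 remove [jyxpm,fgwf] add [wpo,dyncl,jeq] -> 11 lines: lrla eqck wpo dyncl jeq bpibx xpi cmwap mfai wdkj buw
Hunk 3: at line 6 remove [xpi,cmwap] add [byqp,sibrm] -> 11 lines: lrla eqck wpo dyncl jeq bpibx byqp sibrm mfai wdkj buw
Hunk 4: at line 6 remove [sibrm] add [ohktf] -> 11 lines: lrla eqck wpo dyncl jeq bpibx byqp ohktf mfai wdkj buw
Hunk 5: at line 2 remove [wpo,dyncl,jeq] add [nisy,khnw,nffbt] -> 11 lines: lrla eqck nisy khnw nffbt bpibx byqp ohktf mfai wdkj buw
Final line count: 11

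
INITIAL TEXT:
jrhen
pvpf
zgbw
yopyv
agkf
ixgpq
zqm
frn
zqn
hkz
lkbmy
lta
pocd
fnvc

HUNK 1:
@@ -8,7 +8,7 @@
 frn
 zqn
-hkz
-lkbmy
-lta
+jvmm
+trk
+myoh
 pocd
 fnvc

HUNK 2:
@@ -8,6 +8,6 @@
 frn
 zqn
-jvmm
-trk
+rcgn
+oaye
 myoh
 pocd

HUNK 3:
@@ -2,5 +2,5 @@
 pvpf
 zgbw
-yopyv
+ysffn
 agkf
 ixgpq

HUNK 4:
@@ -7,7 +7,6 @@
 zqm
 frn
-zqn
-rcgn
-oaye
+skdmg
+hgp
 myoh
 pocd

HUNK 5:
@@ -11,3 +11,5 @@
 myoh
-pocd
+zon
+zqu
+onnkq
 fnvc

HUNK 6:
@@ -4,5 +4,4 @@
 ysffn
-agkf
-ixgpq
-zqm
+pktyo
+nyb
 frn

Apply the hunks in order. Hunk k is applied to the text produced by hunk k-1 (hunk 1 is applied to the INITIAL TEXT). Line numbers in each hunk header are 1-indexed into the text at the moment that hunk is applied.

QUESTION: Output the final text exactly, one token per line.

Answer: jrhen
pvpf
zgbw
ysffn
pktyo
nyb
frn
skdmg
hgp
myoh
zon
zqu
onnkq
fnvc

Derivation:
Hunk 1: at line 8 remove [hkz,lkbmy,lta] add [jvmm,trk,myoh] -> 14 lines: jrhen pvpf zgbw yopyv agkf ixgpq zqm frn zqn jvmm trk myoh pocd fnvc
Hunk 2: at line 8 remove [jvmm,trk] add [rcgn,oaye] -> 14 lines: jrhen pvpf zgbw yopyv agkf ixgpq zqm frn zqn rcgn oaye myoh pocd fnvc
Hunk 3: at line 2 remove [yopyv] add [ysffn] -> 14 lines: jrhen pvpf zgbw ysffn agkf ixgpq zqm frn zqn rcgn oaye myoh pocd fnvc
Hunk 4: at line 7 remove [zqn,rcgn,oaye] add [skdmg,hgp] -> 13 lines: jrhen pvpf zgbw ysffn agkf ixgpq zqm frn skdmg hgp myoh pocd fnvc
Hunk 5: at line 11 remove [pocd] add [zon,zqu,onnkq] -> 15 lines: jrhen pvpf zgbw ysffn agkf ixgpq zqm frn skdmg hgp myoh zon zqu onnkq fnvc
Hunk 6: at line 4 remove [agkf,ixgpq,zqm] add [pktyo,nyb] -> 14 lines: jrhen pvpf zgbw ysffn pktyo nyb frn skdmg hgp myoh zon zqu onnkq fnvc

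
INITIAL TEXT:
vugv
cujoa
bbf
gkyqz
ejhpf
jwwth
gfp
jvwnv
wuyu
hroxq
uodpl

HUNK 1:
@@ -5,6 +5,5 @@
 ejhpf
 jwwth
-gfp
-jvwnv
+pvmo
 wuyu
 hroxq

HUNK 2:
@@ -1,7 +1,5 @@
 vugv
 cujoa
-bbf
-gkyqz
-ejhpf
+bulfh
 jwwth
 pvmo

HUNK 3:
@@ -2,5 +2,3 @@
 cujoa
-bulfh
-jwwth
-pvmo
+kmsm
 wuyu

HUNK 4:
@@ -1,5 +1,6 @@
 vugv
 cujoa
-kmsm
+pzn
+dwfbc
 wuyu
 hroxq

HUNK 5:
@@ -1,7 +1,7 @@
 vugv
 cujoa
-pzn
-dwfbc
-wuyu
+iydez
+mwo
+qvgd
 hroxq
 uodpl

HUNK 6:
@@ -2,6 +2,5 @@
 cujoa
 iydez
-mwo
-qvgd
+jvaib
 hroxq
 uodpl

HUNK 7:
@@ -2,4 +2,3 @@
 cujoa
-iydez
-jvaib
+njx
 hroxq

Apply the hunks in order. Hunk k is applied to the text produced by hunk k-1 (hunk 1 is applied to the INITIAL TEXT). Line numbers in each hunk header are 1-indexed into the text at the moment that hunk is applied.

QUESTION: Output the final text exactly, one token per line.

Answer: vugv
cujoa
njx
hroxq
uodpl

Derivation:
Hunk 1: at line 5 remove [gfp,jvwnv] add [pvmo] -> 10 lines: vugv cujoa bbf gkyqz ejhpf jwwth pvmo wuyu hroxq uodpl
Hunk 2: at line 1 remove [bbf,gkyqz,ejhpf] add [bulfh] -> 8 lines: vugv cujoa bulfh jwwth pvmo wuyu hroxq uodpl
Hunk 3: at line 2 remove [bulfh,jwwth,pvmo] add [kmsm] -> 6 lines: vugv cujoa kmsm wuyu hroxq uodpl
Hunk 4: at line 1 remove [kmsm] add [pzn,dwfbc] -> 7 lines: vugv cujoa pzn dwfbc wuyu hroxq uodpl
Hunk 5: at line 1 remove [pzn,dwfbc,wuyu] add [iydez,mwo,qvgd] -> 7 lines: vugv cujoa iydez mwo qvgd hroxq uodpl
Hunk 6: at line 2 remove [mwo,qvgd] add [jvaib] -> 6 lines: vugv cujoa iydez jvaib hroxq uodpl
Hunk 7: at line 2 remove [iydez,jvaib] add [njx] -> 5 lines: vugv cujoa njx hroxq uodpl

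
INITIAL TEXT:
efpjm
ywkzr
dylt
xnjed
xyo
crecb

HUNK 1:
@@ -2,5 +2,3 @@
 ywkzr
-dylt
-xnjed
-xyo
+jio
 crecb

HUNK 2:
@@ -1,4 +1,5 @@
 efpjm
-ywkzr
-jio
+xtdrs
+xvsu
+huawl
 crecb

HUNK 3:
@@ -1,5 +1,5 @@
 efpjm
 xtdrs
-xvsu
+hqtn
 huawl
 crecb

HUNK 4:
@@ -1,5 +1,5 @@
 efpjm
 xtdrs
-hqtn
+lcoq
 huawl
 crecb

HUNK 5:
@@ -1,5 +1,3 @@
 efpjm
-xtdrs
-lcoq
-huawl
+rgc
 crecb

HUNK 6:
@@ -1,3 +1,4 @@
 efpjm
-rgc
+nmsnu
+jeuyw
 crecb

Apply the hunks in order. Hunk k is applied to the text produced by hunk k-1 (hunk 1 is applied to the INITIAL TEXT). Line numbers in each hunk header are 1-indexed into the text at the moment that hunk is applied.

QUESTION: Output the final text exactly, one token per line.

Answer: efpjm
nmsnu
jeuyw
crecb

Derivation:
Hunk 1: at line 2 remove [dylt,xnjed,xyo] add [jio] -> 4 lines: efpjm ywkzr jio crecb
Hunk 2: at line 1 remove [ywkzr,jio] add [xtdrs,xvsu,huawl] -> 5 lines: efpjm xtdrs xvsu huawl crecb
Hunk 3: at line 1 remove [xvsu] add [hqtn] -> 5 lines: efpjm xtdrs hqtn huawl crecb
Hunk 4: at line 1 remove [hqtn] add [lcoq] -> 5 lines: efpjm xtdrs lcoq huawl crecb
Hunk 5: at line 1 remove [xtdrs,lcoq,huawl] add [rgc] -> 3 lines: efpjm rgc crecb
Hunk 6: at line 1 remove [rgc] add [nmsnu,jeuyw] -> 4 lines: efpjm nmsnu jeuyw crecb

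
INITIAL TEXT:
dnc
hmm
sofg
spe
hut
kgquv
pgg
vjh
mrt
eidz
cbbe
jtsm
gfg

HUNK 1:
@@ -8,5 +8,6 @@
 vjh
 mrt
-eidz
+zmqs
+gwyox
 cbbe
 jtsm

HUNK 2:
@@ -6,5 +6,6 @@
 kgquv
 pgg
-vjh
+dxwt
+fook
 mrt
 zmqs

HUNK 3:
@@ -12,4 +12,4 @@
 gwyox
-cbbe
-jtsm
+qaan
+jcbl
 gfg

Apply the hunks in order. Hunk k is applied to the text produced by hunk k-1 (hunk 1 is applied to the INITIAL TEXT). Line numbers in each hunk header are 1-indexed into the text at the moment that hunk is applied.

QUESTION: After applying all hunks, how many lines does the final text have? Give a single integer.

Hunk 1: at line 8 remove [eidz] add [zmqs,gwyox] -> 14 lines: dnc hmm sofg spe hut kgquv pgg vjh mrt zmqs gwyox cbbe jtsm gfg
Hunk 2: at line 6 remove [vjh] add [dxwt,fook] -> 15 lines: dnc hmm sofg spe hut kgquv pgg dxwt fook mrt zmqs gwyox cbbe jtsm gfg
Hunk 3: at line 12 remove [cbbe,jtsm] add [qaan,jcbl] -> 15 lines: dnc hmm sofg spe hut kgquv pgg dxwt fook mrt zmqs gwyox qaan jcbl gfg
Final line count: 15

Answer: 15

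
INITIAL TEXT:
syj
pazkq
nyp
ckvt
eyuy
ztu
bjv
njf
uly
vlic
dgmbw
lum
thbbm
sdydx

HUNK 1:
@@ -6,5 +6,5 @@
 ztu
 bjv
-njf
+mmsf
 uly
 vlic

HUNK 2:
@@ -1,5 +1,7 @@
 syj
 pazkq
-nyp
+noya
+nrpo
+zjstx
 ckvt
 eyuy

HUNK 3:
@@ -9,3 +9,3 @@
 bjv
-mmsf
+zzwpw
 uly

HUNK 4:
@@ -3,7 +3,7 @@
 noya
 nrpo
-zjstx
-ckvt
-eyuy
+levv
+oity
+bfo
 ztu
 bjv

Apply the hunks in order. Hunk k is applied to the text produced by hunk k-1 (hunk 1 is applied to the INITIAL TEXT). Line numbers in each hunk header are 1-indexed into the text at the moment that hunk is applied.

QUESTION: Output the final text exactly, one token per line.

Answer: syj
pazkq
noya
nrpo
levv
oity
bfo
ztu
bjv
zzwpw
uly
vlic
dgmbw
lum
thbbm
sdydx

Derivation:
Hunk 1: at line 6 remove [njf] add [mmsf] -> 14 lines: syj pazkq nyp ckvt eyuy ztu bjv mmsf uly vlic dgmbw lum thbbm sdydx
Hunk 2: at line 1 remove [nyp] add [noya,nrpo,zjstx] -> 16 lines: syj pazkq noya nrpo zjstx ckvt eyuy ztu bjv mmsf uly vlic dgmbw lum thbbm sdydx
Hunk 3: at line 9 remove [mmsf] add [zzwpw] -> 16 lines: syj pazkq noya nrpo zjstx ckvt eyuy ztu bjv zzwpw uly vlic dgmbw lum thbbm sdydx
Hunk 4: at line 3 remove [zjstx,ckvt,eyuy] add [levv,oity,bfo] -> 16 lines: syj pazkq noya nrpo levv oity bfo ztu bjv zzwpw uly vlic dgmbw lum thbbm sdydx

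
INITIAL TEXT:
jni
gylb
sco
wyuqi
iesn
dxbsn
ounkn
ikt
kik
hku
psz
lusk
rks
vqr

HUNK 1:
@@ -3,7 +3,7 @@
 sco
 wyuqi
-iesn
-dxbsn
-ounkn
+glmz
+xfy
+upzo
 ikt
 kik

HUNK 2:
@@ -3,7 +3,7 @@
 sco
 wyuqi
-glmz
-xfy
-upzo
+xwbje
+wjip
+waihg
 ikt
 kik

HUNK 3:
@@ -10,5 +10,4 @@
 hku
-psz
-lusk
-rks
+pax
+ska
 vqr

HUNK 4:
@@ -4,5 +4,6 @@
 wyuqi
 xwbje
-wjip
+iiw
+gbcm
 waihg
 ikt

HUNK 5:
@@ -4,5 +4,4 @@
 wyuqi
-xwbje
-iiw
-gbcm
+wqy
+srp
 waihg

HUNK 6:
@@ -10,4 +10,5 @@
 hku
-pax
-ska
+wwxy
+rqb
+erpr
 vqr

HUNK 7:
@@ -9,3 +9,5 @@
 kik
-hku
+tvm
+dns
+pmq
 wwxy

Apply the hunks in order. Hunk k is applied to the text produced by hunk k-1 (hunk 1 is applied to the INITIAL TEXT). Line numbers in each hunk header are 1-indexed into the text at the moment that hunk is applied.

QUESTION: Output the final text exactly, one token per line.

Hunk 1: at line 3 remove [iesn,dxbsn,ounkn] add [glmz,xfy,upzo] -> 14 lines: jni gylb sco wyuqi glmz xfy upzo ikt kik hku psz lusk rks vqr
Hunk 2: at line 3 remove [glmz,xfy,upzo] add [xwbje,wjip,waihg] -> 14 lines: jni gylb sco wyuqi xwbje wjip waihg ikt kik hku psz lusk rks vqr
Hunk 3: at line 10 remove [psz,lusk,rks] add [pax,ska] -> 13 lines: jni gylb sco wyuqi xwbje wjip waihg ikt kik hku pax ska vqr
Hunk 4: at line 4 remove [wjip] add [iiw,gbcm] -> 14 lines: jni gylb sco wyuqi xwbje iiw gbcm waihg ikt kik hku pax ska vqr
Hunk 5: at line 4 remove [xwbje,iiw,gbcm] add [wqy,srp] -> 13 lines: jni gylb sco wyuqi wqy srp waihg ikt kik hku pax ska vqr
Hunk 6: at line 10 remove [pax,ska] add [wwxy,rqb,erpr] -> 14 lines: jni gylb sco wyuqi wqy srp waihg ikt kik hku wwxy rqb erpr vqr
Hunk 7: at line 9 remove [hku] add [tvm,dns,pmq] -> 16 lines: jni gylb sco wyuqi wqy srp waihg ikt kik tvm dns pmq wwxy rqb erpr vqr

Answer: jni
gylb
sco
wyuqi
wqy
srp
waihg
ikt
kik
tvm
dns
pmq
wwxy
rqb
erpr
vqr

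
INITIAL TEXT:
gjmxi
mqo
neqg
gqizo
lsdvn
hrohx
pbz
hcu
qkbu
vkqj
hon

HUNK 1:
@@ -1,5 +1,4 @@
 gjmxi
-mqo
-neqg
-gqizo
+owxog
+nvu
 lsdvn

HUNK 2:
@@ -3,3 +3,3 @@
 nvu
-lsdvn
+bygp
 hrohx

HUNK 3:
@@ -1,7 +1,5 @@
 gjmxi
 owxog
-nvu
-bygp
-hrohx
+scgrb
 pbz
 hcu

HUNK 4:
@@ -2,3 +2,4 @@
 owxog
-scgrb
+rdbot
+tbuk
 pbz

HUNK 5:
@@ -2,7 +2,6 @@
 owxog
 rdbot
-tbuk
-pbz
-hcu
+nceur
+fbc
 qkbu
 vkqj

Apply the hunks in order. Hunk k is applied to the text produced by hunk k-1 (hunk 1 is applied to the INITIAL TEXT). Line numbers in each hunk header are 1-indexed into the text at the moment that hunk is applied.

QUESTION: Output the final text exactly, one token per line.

Hunk 1: at line 1 remove [mqo,neqg,gqizo] add [owxog,nvu] -> 10 lines: gjmxi owxog nvu lsdvn hrohx pbz hcu qkbu vkqj hon
Hunk 2: at line 3 remove [lsdvn] add [bygp] -> 10 lines: gjmxi owxog nvu bygp hrohx pbz hcu qkbu vkqj hon
Hunk 3: at line 1 remove [nvu,bygp,hrohx] add [scgrb] -> 8 lines: gjmxi owxog scgrb pbz hcu qkbu vkqj hon
Hunk 4: at line 2 remove [scgrb] add [rdbot,tbuk] -> 9 lines: gjmxi owxog rdbot tbuk pbz hcu qkbu vkqj hon
Hunk 5: at line 2 remove [tbuk,pbz,hcu] add [nceur,fbc] -> 8 lines: gjmxi owxog rdbot nceur fbc qkbu vkqj hon

Answer: gjmxi
owxog
rdbot
nceur
fbc
qkbu
vkqj
hon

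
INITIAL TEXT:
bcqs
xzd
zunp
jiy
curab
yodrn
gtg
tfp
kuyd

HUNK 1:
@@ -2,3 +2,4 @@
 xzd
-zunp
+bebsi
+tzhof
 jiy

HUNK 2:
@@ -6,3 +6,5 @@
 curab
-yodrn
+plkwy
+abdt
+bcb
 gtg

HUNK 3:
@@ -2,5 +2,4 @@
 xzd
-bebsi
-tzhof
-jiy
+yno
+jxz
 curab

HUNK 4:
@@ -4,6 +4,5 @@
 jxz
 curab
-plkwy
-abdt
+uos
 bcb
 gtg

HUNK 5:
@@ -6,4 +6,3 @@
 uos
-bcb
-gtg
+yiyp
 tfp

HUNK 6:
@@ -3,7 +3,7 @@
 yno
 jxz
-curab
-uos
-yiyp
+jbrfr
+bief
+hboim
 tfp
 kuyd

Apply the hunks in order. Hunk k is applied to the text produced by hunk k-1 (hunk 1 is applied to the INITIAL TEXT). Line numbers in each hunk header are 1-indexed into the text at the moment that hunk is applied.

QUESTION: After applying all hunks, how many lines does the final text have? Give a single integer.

Hunk 1: at line 2 remove [zunp] add [bebsi,tzhof] -> 10 lines: bcqs xzd bebsi tzhof jiy curab yodrn gtg tfp kuyd
Hunk 2: at line 6 remove [yodrn] add [plkwy,abdt,bcb] -> 12 lines: bcqs xzd bebsi tzhof jiy curab plkwy abdt bcb gtg tfp kuyd
Hunk 3: at line 2 remove [bebsi,tzhof,jiy] add [yno,jxz] -> 11 lines: bcqs xzd yno jxz curab plkwy abdt bcb gtg tfp kuyd
Hunk 4: at line 4 remove [plkwy,abdt] add [uos] -> 10 lines: bcqs xzd yno jxz curab uos bcb gtg tfp kuyd
Hunk 5: at line 6 remove [bcb,gtg] add [yiyp] -> 9 lines: bcqs xzd yno jxz curab uos yiyp tfp kuyd
Hunk 6: at line 3 remove [curab,uos,yiyp] add [jbrfr,bief,hboim] -> 9 lines: bcqs xzd yno jxz jbrfr bief hboim tfp kuyd
Final line count: 9

Answer: 9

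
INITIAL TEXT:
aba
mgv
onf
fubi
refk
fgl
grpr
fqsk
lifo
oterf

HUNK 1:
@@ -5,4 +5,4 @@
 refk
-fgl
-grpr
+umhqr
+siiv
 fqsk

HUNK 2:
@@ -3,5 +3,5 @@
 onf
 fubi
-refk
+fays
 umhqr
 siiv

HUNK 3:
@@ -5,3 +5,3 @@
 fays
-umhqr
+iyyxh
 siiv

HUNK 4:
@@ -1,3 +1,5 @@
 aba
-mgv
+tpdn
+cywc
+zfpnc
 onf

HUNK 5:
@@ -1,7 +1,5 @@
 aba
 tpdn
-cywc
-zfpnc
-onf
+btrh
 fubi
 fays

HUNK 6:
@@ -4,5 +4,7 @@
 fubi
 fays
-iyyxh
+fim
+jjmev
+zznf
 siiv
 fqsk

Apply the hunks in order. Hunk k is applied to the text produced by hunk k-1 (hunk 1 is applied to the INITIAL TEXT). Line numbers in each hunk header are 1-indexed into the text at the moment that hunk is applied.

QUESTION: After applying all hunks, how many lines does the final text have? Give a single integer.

Answer: 12

Derivation:
Hunk 1: at line 5 remove [fgl,grpr] add [umhqr,siiv] -> 10 lines: aba mgv onf fubi refk umhqr siiv fqsk lifo oterf
Hunk 2: at line 3 remove [refk] add [fays] -> 10 lines: aba mgv onf fubi fays umhqr siiv fqsk lifo oterf
Hunk 3: at line 5 remove [umhqr] add [iyyxh] -> 10 lines: aba mgv onf fubi fays iyyxh siiv fqsk lifo oterf
Hunk 4: at line 1 remove [mgv] add [tpdn,cywc,zfpnc] -> 12 lines: aba tpdn cywc zfpnc onf fubi fays iyyxh siiv fqsk lifo oterf
Hunk 5: at line 1 remove [cywc,zfpnc,onf] add [btrh] -> 10 lines: aba tpdn btrh fubi fays iyyxh siiv fqsk lifo oterf
Hunk 6: at line 4 remove [iyyxh] add [fim,jjmev,zznf] -> 12 lines: aba tpdn btrh fubi fays fim jjmev zznf siiv fqsk lifo oterf
Final line count: 12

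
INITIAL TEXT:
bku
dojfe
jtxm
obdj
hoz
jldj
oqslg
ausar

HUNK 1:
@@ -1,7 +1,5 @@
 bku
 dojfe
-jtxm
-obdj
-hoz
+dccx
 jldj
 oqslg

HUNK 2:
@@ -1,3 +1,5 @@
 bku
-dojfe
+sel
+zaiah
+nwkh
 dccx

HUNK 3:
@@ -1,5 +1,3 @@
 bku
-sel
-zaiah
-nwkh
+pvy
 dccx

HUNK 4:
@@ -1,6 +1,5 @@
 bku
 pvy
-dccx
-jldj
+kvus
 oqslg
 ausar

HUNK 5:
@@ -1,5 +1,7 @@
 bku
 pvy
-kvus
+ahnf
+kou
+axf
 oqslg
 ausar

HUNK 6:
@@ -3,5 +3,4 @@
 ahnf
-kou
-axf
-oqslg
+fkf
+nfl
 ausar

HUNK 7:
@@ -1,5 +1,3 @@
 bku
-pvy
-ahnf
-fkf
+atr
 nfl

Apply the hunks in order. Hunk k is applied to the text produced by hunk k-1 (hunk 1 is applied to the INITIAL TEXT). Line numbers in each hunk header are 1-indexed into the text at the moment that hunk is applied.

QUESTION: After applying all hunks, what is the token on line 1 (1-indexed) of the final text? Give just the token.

Answer: bku

Derivation:
Hunk 1: at line 1 remove [jtxm,obdj,hoz] add [dccx] -> 6 lines: bku dojfe dccx jldj oqslg ausar
Hunk 2: at line 1 remove [dojfe] add [sel,zaiah,nwkh] -> 8 lines: bku sel zaiah nwkh dccx jldj oqslg ausar
Hunk 3: at line 1 remove [sel,zaiah,nwkh] add [pvy] -> 6 lines: bku pvy dccx jldj oqslg ausar
Hunk 4: at line 1 remove [dccx,jldj] add [kvus] -> 5 lines: bku pvy kvus oqslg ausar
Hunk 5: at line 1 remove [kvus] add [ahnf,kou,axf] -> 7 lines: bku pvy ahnf kou axf oqslg ausar
Hunk 6: at line 3 remove [kou,axf,oqslg] add [fkf,nfl] -> 6 lines: bku pvy ahnf fkf nfl ausar
Hunk 7: at line 1 remove [pvy,ahnf,fkf] add [atr] -> 4 lines: bku atr nfl ausar
Final line 1: bku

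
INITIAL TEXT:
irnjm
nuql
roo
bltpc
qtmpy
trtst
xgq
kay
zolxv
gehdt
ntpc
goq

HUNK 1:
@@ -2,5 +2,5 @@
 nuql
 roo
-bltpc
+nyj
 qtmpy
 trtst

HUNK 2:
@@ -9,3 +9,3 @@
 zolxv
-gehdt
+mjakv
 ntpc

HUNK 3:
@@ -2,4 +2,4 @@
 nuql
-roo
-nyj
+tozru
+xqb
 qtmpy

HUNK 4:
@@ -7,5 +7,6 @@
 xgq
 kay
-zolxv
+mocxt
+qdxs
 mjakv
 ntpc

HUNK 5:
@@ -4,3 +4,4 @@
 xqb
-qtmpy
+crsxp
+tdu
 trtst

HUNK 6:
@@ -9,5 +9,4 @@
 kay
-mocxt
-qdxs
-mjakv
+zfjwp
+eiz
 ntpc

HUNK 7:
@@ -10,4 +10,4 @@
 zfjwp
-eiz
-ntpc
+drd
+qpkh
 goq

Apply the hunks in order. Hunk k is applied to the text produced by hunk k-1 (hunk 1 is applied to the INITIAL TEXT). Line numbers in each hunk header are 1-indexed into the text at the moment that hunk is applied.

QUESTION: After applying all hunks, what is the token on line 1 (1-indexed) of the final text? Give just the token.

Answer: irnjm

Derivation:
Hunk 1: at line 2 remove [bltpc] add [nyj] -> 12 lines: irnjm nuql roo nyj qtmpy trtst xgq kay zolxv gehdt ntpc goq
Hunk 2: at line 9 remove [gehdt] add [mjakv] -> 12 lines: irnjm nuql roo nyj qtmpy trtst xgq kay zolxv mjakv ntpc goq
Hunk 3: at line 2 remove [roo,nyj] add [tozru,xqb] -> 12 lines: irnjm nuql tozru xqb qtmpy trtst xgq kay zolxv mjakv ntpc goq
Hunk 4: at line 7 remove [zolxv] add [mocxt,qdxs] -> 13 lines: irnjm nuql tozru xqb qtmpy trtst xgq kay mocxt qdxs mjakv ntpc goq
Hunk 5: at line 4 remove [qtmpy] add [crsxp,tdu] -> 14 lines: irnjm nuql tozru xqb crsxp tdu trtst xgq kay mocxt qdxs mjakv ntpc goq
Hunk 6: at line 9 remove [mocxt,qdxs,mjakv] add [zfjwp,eiz] -> 13 lines: irnjm nuql tozru xqb crsxp tdu trtst xgq kay zfjwp eiz ntpc goq
Hunk 7: at line 10 remove [eiz,ntpc] add [drd,qpkh] -> 13 lines: irnjm nuql tozru xqb crsxp tdu trtst xgq kay zfjwp drd qpkh goq
Final line 1: irnjm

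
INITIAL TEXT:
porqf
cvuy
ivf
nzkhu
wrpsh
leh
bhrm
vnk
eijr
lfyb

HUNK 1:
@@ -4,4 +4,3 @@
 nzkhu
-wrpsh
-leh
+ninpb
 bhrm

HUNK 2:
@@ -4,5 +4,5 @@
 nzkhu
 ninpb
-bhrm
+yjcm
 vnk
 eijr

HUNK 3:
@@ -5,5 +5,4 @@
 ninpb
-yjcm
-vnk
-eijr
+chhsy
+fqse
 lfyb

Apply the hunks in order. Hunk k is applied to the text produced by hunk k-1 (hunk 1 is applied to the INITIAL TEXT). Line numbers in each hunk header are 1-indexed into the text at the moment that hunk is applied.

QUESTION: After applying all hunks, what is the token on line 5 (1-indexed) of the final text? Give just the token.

Answer: ninpb

Derivation:
Hunk 1: at line 4 remove [wrpsh,leh] add [ninpb] -> 9 lines: porqf cvuy ivf nzkhu ninpb bhrm vnk eijr lfyb
Hunk 2: at line 4 remove [bhrm] add [yjcm] -> 9 lines: porqf cvuy ivf nzkhu ninpb yjcm vnk eijr lfyb
Hunk 3: at line 5 remove [yjcm,vnk,eijr] add [chhsy,fqse] -> 8 lines: porqf cvuy ivf nzkhu ninpb chhsy fqse lfyb
Final line 5: ninpb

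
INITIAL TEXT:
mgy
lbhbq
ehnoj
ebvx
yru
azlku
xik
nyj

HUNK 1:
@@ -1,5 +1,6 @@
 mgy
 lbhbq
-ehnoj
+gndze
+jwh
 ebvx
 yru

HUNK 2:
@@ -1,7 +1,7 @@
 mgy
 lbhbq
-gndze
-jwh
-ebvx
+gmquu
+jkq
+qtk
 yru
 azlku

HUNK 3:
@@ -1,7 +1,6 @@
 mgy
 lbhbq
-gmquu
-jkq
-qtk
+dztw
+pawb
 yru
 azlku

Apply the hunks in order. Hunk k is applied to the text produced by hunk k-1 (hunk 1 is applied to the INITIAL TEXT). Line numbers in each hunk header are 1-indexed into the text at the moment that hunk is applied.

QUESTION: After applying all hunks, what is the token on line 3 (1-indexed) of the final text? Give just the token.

Hunk 1: at line 1 remove [ehnoj] add [gndze,jwh] -> 9 lines: mgy lbhbq gndze jwh ebvx yru azlku xik nyj
Hunk 2: at line 1 remove [gndze,jwh,ebvx] add [gmquu,jkq,qtk] -> 9 lines: mgy lbhbq gmquu jkq qtk yru azlku xik nyj
Hunk 3: at line 1 remove [gmquu,jkq,qtk] add [dztw,pawb] -> 8 lines: mgy lbhbq dztw pawb yru azlku xik nyj
Final line 3: dztw

Answer: dztw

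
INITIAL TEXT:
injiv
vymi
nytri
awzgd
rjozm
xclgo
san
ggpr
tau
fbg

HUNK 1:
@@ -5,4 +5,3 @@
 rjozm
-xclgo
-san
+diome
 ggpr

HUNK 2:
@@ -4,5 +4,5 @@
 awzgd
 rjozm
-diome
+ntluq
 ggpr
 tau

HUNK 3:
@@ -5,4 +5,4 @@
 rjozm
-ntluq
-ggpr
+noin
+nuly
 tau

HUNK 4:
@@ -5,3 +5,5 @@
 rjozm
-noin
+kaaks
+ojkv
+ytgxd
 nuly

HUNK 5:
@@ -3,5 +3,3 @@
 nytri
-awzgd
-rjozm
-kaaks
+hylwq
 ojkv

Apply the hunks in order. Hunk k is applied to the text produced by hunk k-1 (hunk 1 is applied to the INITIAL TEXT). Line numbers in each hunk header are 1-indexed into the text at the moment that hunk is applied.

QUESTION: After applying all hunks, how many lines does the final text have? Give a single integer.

Hunk 1: at line 5 remove [xclgo,san] add [diome] -> 9 lines: injiv vymi nytri awzgd rjozm diome ggpr tau fbg
Hunk 2: at line 4 remove [diome] add [ntluq] -> 9 lines: injiv vymi nytri awzgd rjozm ntluq ggpr tau fbg
Hunk 3: at line 5 remove [ntluq,ggpr] add [noin,nuly] -> 9 lines: injiv vymi nytri awzgd rjozm noin nuly tau fbg
Hunk 4: at line 5 remove [noin] add [kaaks,ojkv,ytgxd] -> 11 lines: injiv vymi nytri awzgd rjozm kaaks ojkv ytgxd nuly tau fbg
Hunk 5: at line 3 remove [awzgd,rjozm,kaaks] add [hylwq] -> 9 lines: injiv vymi nytri hylwq ojkv ytgxd nuly tau fbg
Final line count: 9

Answer: 9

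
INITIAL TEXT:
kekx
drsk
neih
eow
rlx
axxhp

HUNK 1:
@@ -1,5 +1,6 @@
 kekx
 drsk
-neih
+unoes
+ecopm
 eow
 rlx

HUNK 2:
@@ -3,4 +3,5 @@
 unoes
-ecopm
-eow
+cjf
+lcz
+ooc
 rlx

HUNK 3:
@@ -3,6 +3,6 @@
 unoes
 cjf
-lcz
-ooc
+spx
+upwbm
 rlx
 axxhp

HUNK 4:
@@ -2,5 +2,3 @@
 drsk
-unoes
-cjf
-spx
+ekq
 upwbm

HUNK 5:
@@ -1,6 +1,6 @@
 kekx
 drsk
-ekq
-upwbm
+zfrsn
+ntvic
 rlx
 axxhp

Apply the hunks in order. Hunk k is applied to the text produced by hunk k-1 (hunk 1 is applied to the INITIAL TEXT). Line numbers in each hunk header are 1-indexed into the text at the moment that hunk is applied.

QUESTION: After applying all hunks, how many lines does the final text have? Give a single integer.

Answer: 6

Derivation:
Hunk 1: at line 1 remove [neih] add [unoes,ecopm] -> 7 lines: kekx drsk unoes ecopm eow rlx axxhp
Hunk 2: at line 3 remove [ecopm,eow] add [cjf,lcz,ooc] -> 8 lines: kekx drsk unoes cjf lcz ooc rlx axxhp
Hunk 3: at line 3 remove [lcz,ooc] add [spx,upwbm] -> 8 lines: kekx drsk unoes cjf spx upwbm rlx axxhp
Hunk 4: at line 2 remove [unoes,cjf,spx] add [ekq] -> 6 lines: kekx drsk ekq upwbm rlx axxhp
Hunk 5: at line 1 remove [ekq,upwbm] add [zfrsn,ntvic] -> 6 lines: kekx drsk zfrsn ntvic rlx axxhp
Final line count: 6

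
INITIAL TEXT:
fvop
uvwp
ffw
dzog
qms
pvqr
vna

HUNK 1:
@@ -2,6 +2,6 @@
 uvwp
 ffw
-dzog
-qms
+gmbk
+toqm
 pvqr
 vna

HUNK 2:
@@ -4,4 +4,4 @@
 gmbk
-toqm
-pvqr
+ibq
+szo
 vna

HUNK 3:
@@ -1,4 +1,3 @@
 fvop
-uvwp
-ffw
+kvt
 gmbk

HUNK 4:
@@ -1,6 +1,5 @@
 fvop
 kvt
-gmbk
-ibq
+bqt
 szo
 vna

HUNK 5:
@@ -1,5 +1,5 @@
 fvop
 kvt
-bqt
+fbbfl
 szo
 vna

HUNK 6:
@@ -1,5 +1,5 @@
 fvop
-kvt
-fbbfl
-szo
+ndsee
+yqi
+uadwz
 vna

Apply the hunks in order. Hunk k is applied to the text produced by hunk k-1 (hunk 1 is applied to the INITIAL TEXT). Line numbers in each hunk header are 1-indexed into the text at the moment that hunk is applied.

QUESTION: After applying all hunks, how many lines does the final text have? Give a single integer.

Hunk 1: at line 2 remove [dzog,qms] add [gmbk,toqm] -> 7 lines: fvop uvwp ffw gmbk toqm pvqr vna
Hunk 2: at line 4 remove [toqm,pvqr] add [ibq,szo] -> 7 lines: fvop uvwp ffw gmbk ibq szo vna
Hunk 3: at line 1 remove [uvwp,ffw] add [kvt] -> 6 lines: fvop kvt gmbk ibq szo vna
Hunk 4: at line 1 remove [gmbk,ibq] add [bqt] -> 5 lines: fvop kvt bqt szo vna
Hunk 5: at line 1 remove [bqt] add [fbbfl] -> 5 lines: fvop kvt fbbfl szo vna
Hunk 6: at line 1 remove [kvt,fbbfl,szo] add [ndsee,yqi,uadwz] -> 5 lines: fvop ndsee yqi uadwz vna
Final line count: 5

Answer: 5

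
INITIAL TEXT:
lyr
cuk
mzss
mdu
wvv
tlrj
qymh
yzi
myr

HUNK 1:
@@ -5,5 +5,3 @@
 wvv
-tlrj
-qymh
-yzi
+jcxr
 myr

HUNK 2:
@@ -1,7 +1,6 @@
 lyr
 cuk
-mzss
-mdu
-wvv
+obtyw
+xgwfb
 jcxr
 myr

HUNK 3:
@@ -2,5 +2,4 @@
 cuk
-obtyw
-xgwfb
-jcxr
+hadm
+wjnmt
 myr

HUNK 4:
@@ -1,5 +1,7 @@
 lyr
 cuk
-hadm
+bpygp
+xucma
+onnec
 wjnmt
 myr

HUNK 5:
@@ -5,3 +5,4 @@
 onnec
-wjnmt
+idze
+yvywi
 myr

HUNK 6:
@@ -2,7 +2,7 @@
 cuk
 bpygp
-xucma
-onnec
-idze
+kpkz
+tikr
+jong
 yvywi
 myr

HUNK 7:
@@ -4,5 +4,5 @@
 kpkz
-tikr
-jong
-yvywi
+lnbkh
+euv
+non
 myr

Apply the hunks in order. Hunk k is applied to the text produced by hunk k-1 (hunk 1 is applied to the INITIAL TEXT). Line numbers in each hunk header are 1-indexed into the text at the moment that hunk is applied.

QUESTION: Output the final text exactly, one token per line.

Hunk 1: at line 5 remove [tlrj,qymh,yzi] add [jcxr] -> 7 lines: lyr cuk mzss mdu wvv jcxr myr
Hunk 2: at line 1 remove [mzss,mdu,wvv] add [obtyw,xgwfb] -> 6 lines: lyr cuk obtyw xgwfb jcxr myr
Hunk 3: at line 2 remove [obtyw,xgwfb,jcxr] add [hadm,wjnmt] -> 5 lines: lyr cuk hadm wjnmt myr
Hunk 4: at line 1 remove [hadm] add [bpygp,xucma,onnec] -> 7 lines: lyr cuk bpygp xucma onnec wjnmt myr
Hunk 5: at line 5 remove [wjnmt] add [idze,yvywi] -> 8 lines: lyr cuk bpygp xucma onnec idze yvywi myr
Hunk 6: at line 2 remove [xucma,onnec,idze] add [kpkz,tikr,jong] -> 8 lines: lyr cuk bpygp kpkz tikr jong yvywi myr
Hunk 7: at line 4 remove [tikr,jong,yvywi] add [lnbkh,euv,non] -> 8 lines: lyr cuk bpygp kpkz lnbkh euv non myr

Answer: lyr
cuk
bpygp
kpkz
lnbkh
euv
non
myr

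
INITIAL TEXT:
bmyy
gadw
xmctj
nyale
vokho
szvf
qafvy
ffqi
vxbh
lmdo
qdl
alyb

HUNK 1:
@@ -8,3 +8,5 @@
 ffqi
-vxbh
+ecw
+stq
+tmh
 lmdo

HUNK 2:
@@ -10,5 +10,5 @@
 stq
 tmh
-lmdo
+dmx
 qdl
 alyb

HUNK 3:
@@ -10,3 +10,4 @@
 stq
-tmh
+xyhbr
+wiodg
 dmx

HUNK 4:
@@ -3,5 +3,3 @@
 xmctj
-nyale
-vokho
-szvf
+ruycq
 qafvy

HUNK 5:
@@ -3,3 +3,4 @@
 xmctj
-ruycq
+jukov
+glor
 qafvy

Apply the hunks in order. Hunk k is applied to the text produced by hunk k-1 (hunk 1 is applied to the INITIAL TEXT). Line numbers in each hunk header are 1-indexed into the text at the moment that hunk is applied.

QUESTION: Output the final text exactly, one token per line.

Hunk 1: at line 8 remove [vxbh] add [ecw,stq,tmh] -> 14 lines: bmyy gadw xmctj nyale vokho szvf qafvy ffqi ecw stq tmh lmdo qdl alyb
Hunk 2: at line 10 remove [lmdo] add [dmx] -> 14 lines: bmyy gadw xmctj nyale vokho szvf qafvy ffqi ecw stq tmh dmx qdl alyb
Hunk 3: at line 10 remove [tmh] add [xyhbr,wiodg] -> 15 lines: bmyy gadw xmctj nyale vokho szvf qafvy ffqi ecw stq xyhbr wiodg dmx qdl alyb
Hunk 4: at line 3 remove [nyale,vokho,szvf] add [ruycq] -> 13 lines: bmyy gadw xmctj ruycq qafvy ffqi ecw stq xyhbr wiodg dmx qdl alyb
Hunk 5: at line 3 remove [ruycq] add [jukov,glor] -> 14 lines: bmyy gadw xmctj jukov glor qafvy ffqi ecw stq xyhbr wiodg dmx qdl alyb

Answer: bmyy
gadw
xmctj
jukov
glor
qafvy
ffqi
ecw
stq
xyhbr
wiodg
dmx
qdl
alyb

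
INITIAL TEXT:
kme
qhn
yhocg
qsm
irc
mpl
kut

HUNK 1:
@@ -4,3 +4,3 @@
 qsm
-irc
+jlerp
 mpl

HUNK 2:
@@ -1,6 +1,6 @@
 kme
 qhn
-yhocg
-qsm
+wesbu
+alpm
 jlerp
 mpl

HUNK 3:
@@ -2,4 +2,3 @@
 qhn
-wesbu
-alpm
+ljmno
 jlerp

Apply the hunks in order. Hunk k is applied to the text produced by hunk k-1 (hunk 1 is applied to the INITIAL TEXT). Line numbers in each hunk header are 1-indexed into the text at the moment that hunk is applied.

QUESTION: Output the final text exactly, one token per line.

Answer: kme
qhn
ljmno
jlerp
mpl
kut

Derivation:
Hunk 1: at line 4 remove [irc] add [jlerp] -> 7 lines: kme qhn yhocg qsm jlerp mpl kut
Hunk 2: at line 1 remove [yhocg,qsm] add [wesbu,alpm] -> 7 lines: kme qhn wesbu alpm jlerp mpl kut
Hunk 3: at line 2 remove [wesbu,alpm] add [ljmno] -> 6 lines: kme qhn ljmno jlerp mpl kut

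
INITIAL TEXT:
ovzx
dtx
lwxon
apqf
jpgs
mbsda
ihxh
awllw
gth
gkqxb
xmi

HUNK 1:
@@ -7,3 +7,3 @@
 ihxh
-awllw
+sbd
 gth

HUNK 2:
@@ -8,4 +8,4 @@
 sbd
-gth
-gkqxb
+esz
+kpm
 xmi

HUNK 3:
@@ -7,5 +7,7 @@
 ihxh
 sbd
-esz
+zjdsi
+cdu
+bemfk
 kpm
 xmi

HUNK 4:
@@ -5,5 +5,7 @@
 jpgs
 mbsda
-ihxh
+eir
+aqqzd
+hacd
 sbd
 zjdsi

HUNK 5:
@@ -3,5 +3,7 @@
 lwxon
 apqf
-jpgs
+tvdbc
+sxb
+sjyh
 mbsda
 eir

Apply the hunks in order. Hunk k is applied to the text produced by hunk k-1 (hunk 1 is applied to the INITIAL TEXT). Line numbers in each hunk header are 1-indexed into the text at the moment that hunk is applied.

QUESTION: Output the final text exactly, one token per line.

Answer: ovzx
dtx
lwxon
apqf
tvdbc
sxb
sjyh
mbsda
eir
aqqzd
hacd
sbd
zjdsi
cdu
bemfk
kpm
xmi

Derivation:
Hunk 1: at line 7 remove [awllw] add [sbd] -> 11 lines: ovzx dtx lwxon apqf jpgs mbsda ihxh sbd gth gkqxb xmi
Hunk 2: at line 8 remove [gth,gkqxb] add [esz,kpm] -> 11 lines: ovzx dtx lwxon apqf jpgs mbsda ihxh sbd esz kpm xmi
Hunk 3: at line 7 remove [esz] add [zjdsi,cdu,bemfk] -> 13 lines: ovzx dtx lwxon apqf jpgs mbsda ihxh sbd zjdsi cdu bemfk kpm xmi
Hunk 4: at line 5 remove [ihxh] add [eir,aqqzd,hacd] -> 15 lines: ovzx dtx lwxon apqf jpgs mbsda eir aqqzd hacd sbd zjdsi cdu bemfk kpm xmi
Hunk 5: at line 3 remove [jpgs] add [tvdbc,sxb,sjyh] -> 17 lines: ovzx dtx lwxon apqf tvdbc sxb sjyh mbsda eir aqqzd hacd sbd zjdsi cdu bemfk kpm xmi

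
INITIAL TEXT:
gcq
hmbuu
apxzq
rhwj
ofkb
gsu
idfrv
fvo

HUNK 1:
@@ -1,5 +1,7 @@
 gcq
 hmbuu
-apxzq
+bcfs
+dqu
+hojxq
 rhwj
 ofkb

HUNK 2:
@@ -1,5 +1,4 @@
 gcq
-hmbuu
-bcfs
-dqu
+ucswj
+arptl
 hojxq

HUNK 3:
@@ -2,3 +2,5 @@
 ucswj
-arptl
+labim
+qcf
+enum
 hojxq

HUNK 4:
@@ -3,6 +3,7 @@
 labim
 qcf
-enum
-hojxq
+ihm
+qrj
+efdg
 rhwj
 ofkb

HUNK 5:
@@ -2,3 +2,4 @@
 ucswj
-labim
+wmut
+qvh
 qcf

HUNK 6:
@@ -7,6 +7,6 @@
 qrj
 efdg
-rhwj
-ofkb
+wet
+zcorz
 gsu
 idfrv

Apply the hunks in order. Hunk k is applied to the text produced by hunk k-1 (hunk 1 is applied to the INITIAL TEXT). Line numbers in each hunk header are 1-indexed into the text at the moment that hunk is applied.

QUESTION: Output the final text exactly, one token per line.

Hunk 1: at line 1 remove [apxzq] add [bcfs,dqu,hojxq] -> 10 lines: gcq hmbuu bcfs dqu hojxq rhwj ofkb gsu idfrv fvo
Hunk 2: at line 1 remove [hmbuu,bcfs,dqu] add [ucswj,arptl] -> 9 lines: gcq ucswj arptl hojxq rhwj ofkb gsu idfrv fvo
Hunk 3: at line 2 remove [arptl] add [labim,qcf,enum] -> 11 lines: gcq ucswj labim qcf enum hojxq rhwj ofkb gsu idfrv fvo
Hunk 4: at line 3 remove [enum,hojxq] add [ihm,qrj,efdg] -> 12 lines: gcq ucswj labim qcf ihm qrj efdg rhwj ofkb gsu idfrv fvo
Hunk 5: at line 2 remove [labim] add [wmut,qvh] -> 13 lines: gcq ucswj wmut qvh qcf ihm qrj efdg rhwj ofkb gsu idfrv fvo
Hunk 6: at line 7 remove [rhwj,ofkb] add [wet,zcorz] -> 13 lines: gcq ucswj wmut qvh qcf ihm qrj efdg wet zcorz gsu idfrv fvo

Answer: gcq
ucswj
wmut
qvh
qcf
ihm
qrj
efdg
wet
zcorz
gsu
idfrv
fvo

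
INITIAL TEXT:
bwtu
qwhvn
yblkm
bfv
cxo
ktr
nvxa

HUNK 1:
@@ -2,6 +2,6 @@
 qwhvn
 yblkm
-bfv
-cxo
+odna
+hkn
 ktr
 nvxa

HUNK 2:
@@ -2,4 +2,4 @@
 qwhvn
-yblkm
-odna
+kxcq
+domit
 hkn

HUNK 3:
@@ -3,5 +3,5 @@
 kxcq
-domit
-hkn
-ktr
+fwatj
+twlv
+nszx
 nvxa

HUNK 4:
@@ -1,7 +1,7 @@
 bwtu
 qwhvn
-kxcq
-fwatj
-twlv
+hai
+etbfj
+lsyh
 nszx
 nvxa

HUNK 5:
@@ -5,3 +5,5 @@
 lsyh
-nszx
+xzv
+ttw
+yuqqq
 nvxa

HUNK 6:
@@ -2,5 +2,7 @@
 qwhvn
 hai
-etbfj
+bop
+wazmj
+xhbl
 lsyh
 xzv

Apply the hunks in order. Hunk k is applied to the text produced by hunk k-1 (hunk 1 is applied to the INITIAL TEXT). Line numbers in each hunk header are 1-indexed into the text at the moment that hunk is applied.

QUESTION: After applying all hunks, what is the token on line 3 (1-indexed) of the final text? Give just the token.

Answer: hai

Derivation:
Hunk 1: at line 2 remove [bfv,cxo] add [odna,hkn] -> 7 lines: bwtu qwhvn yblkm odna hkn ktr nvxa
Hunk 2: at line 2 remove [yblkm,odna] add [kxcq,domit] -> 7 lines: bwtu qwhvn kxcq domit hkn ktr nvxa
Hunk 3: at line 3 remove [domit,hkn,ktr] add [fwatj,twlv,nszx] -> 7 lines: bwtu qwhvn kxcq fwatj twlv nszx nvxa
Hunk 4: at line 1 remove [kxcq,fwatj,twlv] add [hai,etbfj,lsyh] -> 7 lines: bwtu qwhvn hai etbfj lsyh nszx nvxa
Hunk 5: at line 5 remove [nszx] add [xzv,ttw,yuqqq] -> 9 lines: bwtu qwhvn hai etbfj lsyh xzv ttw yuqqq nvxa
Hunk 6: at line 2 remove [etbfj] add [bop,wazmj,xhbl] -> 11 lines: bwtu qwhvn hai bop wazmj xhbl lsyh xzv ttw yuqqq nvxa
Final line 3: hai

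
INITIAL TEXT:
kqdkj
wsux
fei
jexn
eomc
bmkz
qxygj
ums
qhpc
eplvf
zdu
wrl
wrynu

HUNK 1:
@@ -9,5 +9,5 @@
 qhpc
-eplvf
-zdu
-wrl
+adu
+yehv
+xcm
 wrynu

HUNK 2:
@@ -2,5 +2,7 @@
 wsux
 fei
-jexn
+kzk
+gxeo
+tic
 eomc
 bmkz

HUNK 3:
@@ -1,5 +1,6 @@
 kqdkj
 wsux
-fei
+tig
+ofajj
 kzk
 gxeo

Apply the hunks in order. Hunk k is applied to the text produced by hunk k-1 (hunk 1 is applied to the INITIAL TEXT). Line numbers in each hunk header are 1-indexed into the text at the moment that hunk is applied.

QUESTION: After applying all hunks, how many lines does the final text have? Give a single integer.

Answer: 16

Derivation:
Hunk 1: at line 9 remove [eplvf,zdu,wrl] add [adu,yehv,xcm] -> 13 lines: kqdkj wsux fei jexn eomc bmkz qxygj ums qhpc adu yehv xcm wrynu
Hunk 2: at line 2 remove [jexn] add [kzk,gxeo,tic] -> 15 lines: kqdkj wsux fei kzk gxeo tic eomc bmkz qxygj ums qhpc adu yehv xcm wrynu
Hunk 3: at line 1 remove [fei] add [tig,ofajj] -> 16 lines: kqdkj wsux tig ofajj kzk gxeo tic eomc bmkz qxygj ums qhpc adu yehv xcm wrynu
Final line count: 16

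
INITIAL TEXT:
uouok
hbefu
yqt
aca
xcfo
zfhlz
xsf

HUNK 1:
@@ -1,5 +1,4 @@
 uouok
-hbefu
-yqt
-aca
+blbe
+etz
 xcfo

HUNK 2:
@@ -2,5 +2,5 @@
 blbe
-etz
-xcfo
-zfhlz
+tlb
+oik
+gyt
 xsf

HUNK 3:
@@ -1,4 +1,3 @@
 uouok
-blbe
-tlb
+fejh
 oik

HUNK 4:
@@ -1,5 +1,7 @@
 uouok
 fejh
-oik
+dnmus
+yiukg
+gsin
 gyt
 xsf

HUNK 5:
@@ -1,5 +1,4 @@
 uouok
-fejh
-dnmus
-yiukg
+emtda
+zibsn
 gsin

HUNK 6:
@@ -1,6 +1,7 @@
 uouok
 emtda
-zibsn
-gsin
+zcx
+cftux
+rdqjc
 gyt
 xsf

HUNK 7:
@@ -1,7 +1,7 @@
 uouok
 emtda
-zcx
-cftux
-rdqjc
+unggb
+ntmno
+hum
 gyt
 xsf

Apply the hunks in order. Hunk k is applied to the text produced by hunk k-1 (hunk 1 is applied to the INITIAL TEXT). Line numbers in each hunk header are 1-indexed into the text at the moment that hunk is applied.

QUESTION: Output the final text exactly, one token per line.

Hunk 1: at line 1 remove [hbefu,yqt,aca] add [blbe,etz] -> 6 lines: uouok blbe etz xcfo zfhlz xsf
Hunk 2: at line 2 remove [etz,xcfo,zfhlz] add [tlb,oik,gyt] -> 6 lines: uouok blbe tlb oik gyt xsf
Hunk 3: at line 1 remove [blbe,tlb] add [fejh] -> 5 lines: uouok fejh oik gyt xsf
Hunk 4: at line 1 remove [oik] add [dnmus,yiukg,gsin] -> 7 lines: uouok fejh dnmus yiukg gsin gyt xsf
Hunk 5: at line 1 remove [fejh,dnmus,yiukg] add [emtda,zibsn] -> 6 lines: uouok emtda zibsn gsin gyt xsf
Hunk 6: at line 1 remove [zibsn,gsin] add [zcx,cftux,rdqjc] -> 7 lines: uouok emtda zcx cftux rdqjc gyt xsf
Hunk 7: at line 1 remove [zcx,cftux,rdqjc] add [unggb,ntmno,hum] -> 7 lines: uouok emtda unggb ntmno hum gyt xsf

Answer: uouok
emtda
unggb
ntmno
hum
gyt
xsf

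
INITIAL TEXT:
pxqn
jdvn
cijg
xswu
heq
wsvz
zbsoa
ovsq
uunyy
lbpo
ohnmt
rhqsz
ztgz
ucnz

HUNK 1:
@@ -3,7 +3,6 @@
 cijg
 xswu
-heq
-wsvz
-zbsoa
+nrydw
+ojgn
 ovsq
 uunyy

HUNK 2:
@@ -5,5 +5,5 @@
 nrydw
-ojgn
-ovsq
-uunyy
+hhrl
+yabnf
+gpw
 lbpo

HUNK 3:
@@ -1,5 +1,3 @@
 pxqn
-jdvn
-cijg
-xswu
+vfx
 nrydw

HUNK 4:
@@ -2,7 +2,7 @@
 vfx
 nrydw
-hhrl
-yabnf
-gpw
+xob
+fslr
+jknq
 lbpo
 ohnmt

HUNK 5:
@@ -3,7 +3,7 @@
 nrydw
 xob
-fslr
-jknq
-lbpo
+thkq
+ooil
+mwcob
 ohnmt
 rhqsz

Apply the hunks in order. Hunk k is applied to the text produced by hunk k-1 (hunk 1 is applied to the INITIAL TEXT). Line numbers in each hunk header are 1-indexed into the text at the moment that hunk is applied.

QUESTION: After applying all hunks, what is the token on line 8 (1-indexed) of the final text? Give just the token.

Answer: ohnmt

Derivation:
Hunk 1: at line 3 remove [heq,wsvz,zbsoa] add [nrydw,ojgn] -> 13 lines: pxqn jdvn cijg xswu nrydw ojgn ovsq uunyy lbpo ohnmt rhqsz ztgz ucnz
Hunk 2: at line 5 remove [ojgn,ovsq,uunyy] add [hhrl,yabnf,gpw] -> 13 lines: pxqn jdvn cijg xswu nrydw hhrl yabnf gpw lbpo ohnmt rhqsz ztgz ucnz
Hunk 3: at line 1 remove [jdvn,cijg,xswu] add [vfx] -> 11 lines: pxqn vfx nrydw hhrl yabnf gpw lbpo ohnmt rhqsz ztgz ucnz
Hunk 4: at line 2 remove [hhrl,yabnf,gpw] add [xob,fslr,jknq] -> 11 lines: pxqn vfx nrydw xob fslr jknq lbpo ohnmt rhqsz ztgz ucnz
Hunk 5: at line 3 remove [fslr,jknq,lbpo] add [thkq,ooil,mwcob] -> 11 lines: pxqn vfx nrydw xob thkq ooil mwcob ohnmt rhqsz ztgz ucnz
Final line 8: ohnmt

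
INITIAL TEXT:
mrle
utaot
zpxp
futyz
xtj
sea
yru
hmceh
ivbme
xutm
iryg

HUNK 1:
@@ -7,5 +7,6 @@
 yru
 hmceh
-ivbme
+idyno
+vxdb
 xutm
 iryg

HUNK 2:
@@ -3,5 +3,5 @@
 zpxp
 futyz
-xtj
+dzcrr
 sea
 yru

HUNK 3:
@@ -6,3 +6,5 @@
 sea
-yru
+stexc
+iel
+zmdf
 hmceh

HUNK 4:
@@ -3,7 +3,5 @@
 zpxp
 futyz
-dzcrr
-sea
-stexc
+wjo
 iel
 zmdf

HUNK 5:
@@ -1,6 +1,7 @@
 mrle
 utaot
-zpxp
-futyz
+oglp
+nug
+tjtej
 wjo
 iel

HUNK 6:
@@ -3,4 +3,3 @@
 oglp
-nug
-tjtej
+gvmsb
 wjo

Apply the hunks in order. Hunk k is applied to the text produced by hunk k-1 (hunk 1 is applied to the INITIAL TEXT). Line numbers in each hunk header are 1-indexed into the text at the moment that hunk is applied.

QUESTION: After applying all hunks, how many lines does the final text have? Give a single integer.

Hunk 1: at line 7 remove [ivbme] add [idyno,vxdb] -> 12 lines: mrle utaot zpxp futyz xtj sea yru hmceh idyno vxdb xutm iryg
Hunk 2: at line 3 remove [xtj] add [dzcrr] -> 12 lines: mrle utaot zpxp futyz dzcrr sea yru hmceh idyno vxdb xutm iryg
Hunk 3: at line 6 remove [yru] add [stexc,iel,zmdf] -> 14 lines: mrle utaot zpxp futyz dzcrr sea stexc iel zmdf hmceh idyno vxdb xutm iryg
Hunk 4: at line 3 remove [dzcrr,sea,stexc] add [wjo] -> 12 lines: mrle utaot zpxp futyz wjo iel zmdf hmceh idyno vxdb xutm iryg
Hunk 5: at line 1 remove [zpxp,futyz] add [oglp,nug,tjtej] -> 13 lines: mrle utaot oglp nug tjtej wjo iel zmdf hmceh idyno vxdb xutm iryg
Hunk 6: at line 3 remove [nug,tjtej] add [gvmsb] -> 12 lines: mrle utaot oglp gvmsb wjo iel zmdf hmceh idyno vxdb xutm iryg
Final line count: 12

Answer: 12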